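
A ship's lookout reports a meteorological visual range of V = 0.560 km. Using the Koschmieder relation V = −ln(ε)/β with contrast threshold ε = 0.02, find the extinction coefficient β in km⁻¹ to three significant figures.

β = −ln(0.02) / V = 3.912 / 0.560 = 6.9858 km⁻¹.

6.99 km⁻¹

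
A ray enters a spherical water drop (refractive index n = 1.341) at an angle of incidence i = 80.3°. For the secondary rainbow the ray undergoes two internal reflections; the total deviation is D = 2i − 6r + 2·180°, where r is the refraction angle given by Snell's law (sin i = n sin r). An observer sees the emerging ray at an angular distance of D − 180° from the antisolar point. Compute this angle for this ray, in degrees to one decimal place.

sin r = sin 80.3° / 1.341 = 0.9857/1.341 = 0.7351; r = 47.31°.
D = 2·80.3° − 6·47.31° + 2·180° = 160.60° − 283.87° + 360° = 236.73°.
Angle from antisolar point = D − 180° = 56.73°.

56.7°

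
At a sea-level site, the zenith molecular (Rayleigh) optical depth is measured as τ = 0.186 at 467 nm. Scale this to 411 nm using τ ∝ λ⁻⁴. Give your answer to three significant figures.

τ(411 nm) = τ(467 nm) × (467/411)⁴ = 0.186 × (1.1363)⁴ = 0.186 × 1.6669 = 0.3100.

0.310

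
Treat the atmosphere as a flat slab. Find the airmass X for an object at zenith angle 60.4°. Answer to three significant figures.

2.02

X = sec z = 1/cos 60.4° = 1/0.4939 = 2.0245.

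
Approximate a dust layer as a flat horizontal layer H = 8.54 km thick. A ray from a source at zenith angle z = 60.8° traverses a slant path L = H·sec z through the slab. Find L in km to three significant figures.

17.5 km

sec z = 1/cos 60.8° = 2.0498.
L = 8.54 × 2.0498 = 17.505 km.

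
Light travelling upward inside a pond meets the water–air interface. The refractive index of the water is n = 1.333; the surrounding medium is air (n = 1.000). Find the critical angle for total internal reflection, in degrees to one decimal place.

sin θ_c = n_air / n = 1.000 / 1.333 = 0.7502.
θ_c = arcsin(0.7502) = 48.61°.

48.6°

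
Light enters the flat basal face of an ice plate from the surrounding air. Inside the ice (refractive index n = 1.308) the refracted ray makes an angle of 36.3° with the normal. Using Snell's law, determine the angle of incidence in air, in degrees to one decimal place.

Snell: sin θ_i = n · sin θ_r = 1.308 × sin 36.3° = 1.308 × 0.5920 = 0.7744.
θ_i = arcsin(0.7744) = 50.75°.

50.7°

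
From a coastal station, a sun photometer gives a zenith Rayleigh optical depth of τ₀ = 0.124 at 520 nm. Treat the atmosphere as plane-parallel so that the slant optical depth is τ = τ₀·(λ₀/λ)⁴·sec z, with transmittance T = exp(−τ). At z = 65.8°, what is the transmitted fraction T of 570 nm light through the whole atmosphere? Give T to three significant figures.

0.811

sec 65.8° = 2.4395.
τ = 0.124 × (520/570)⁴ × 2.4395 = 0.124 × 0.6927 × 2.4395 = 0.2095.
T = exp(−0.2095) = 0.8110.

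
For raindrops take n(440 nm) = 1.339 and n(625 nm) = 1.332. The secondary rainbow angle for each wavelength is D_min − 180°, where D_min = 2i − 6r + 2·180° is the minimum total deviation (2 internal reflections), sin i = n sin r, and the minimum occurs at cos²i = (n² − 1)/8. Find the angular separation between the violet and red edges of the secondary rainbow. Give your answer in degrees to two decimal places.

At 440 nm (n = 1.339): cos²i = 0.09912 → i = 71.650°, r = 45.141°, D_min = 232.451°, rainbow angle = 52.451°.
At 625 nm (n = 1.332): cos²i = 0.09678 → i = 71.875°, r = 45.520°, D_min = 230.628°, rainbow angle = 50.628°.
Angular width = |52.451° − 50.628°| = 1.823°.

1.82°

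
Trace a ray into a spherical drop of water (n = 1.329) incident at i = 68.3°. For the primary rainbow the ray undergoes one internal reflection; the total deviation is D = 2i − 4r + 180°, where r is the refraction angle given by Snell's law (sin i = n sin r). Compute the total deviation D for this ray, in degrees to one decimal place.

sin r = sin 68.3° / 1.329 = 0.9291/1.329 = 0.6991; r = 44.36°.
D = 2·68.3° − 4·44.36° + 180° = 136.60° − 177.43° + 180° = 139.17°.

139.2°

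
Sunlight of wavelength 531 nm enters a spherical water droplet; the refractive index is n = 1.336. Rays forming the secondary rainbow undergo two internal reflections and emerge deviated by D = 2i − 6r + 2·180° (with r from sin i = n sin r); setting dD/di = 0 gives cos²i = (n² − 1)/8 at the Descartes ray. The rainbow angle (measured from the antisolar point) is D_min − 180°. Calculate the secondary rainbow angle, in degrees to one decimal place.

51.7°

cos²i = (1.78490 − 1)/8 = 0.09811; i = arccos(0.31323) = 71.746°.
sin r = sin 71.746°/1.336 = 0.71084; r = 45.303°.
D_min = 2·71.746° − 6·45.303° + 360° = 231.674°.
Rainbow angle = D_min − 180° = 51.674°.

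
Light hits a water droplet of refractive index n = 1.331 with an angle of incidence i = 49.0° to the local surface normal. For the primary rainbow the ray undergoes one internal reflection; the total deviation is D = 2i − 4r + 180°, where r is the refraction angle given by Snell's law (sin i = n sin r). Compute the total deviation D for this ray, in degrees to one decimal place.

sin r = sin 49.0° / 1.331 = 0.7547/1.331 = 0.5670; r = 34.54°.
D = 2·49.0° − 4·34.54° + 180° = 98.00° − 138.17° + 180° = 139.83°.

139.8°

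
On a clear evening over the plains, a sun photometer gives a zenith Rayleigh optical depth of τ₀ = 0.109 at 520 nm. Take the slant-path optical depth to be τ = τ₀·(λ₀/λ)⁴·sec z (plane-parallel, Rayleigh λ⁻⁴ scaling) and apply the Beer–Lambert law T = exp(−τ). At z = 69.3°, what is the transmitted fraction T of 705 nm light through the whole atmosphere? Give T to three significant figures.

0.913

sec 69.3° = 2.8291.
τ = 0.109 × (520/705)⁴ × 2.8291 = 0.109 × 0.2960 × 2.8291 = 0.0913.
T = exp(−0.0913) = 0.9128.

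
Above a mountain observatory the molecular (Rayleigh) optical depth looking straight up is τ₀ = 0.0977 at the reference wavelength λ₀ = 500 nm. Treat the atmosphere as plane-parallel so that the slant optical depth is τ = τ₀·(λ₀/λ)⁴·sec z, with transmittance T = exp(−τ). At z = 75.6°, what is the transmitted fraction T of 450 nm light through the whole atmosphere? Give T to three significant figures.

0.549

sec 75.6° = 4.0211.
τ = 0.0977 × (500/450)⁴ × 4.0211 = 0.0977 × 1.5242 × 4.0211 = 0.5988.
T = exp(−0.5988) = 0.5495.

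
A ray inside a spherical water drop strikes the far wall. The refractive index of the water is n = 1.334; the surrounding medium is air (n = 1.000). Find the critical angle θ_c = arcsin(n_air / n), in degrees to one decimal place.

sin θ_c = n_air / n = 1.000 / 1.334 = 0.7496.
θ_c = arcsin(0.7496) = 48.56°.

48.6°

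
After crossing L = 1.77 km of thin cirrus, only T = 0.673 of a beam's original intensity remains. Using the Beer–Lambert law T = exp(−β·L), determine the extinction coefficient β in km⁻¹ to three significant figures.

0.224 km⁻¹

Beer–Lambert: T = exp(−βL) ⇒ β = −ln(T)/L = −ln(0.673)/1.77 = 0.3960/1.77 = 0.2237 km⁻¹.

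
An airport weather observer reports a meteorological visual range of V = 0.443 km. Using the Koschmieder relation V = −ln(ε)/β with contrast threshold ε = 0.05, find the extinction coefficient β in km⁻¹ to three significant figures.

β = −ln(0.05) / V = 2.996 / 0.443 = 6.7624 km⁻¹.

6.76 km⁻¹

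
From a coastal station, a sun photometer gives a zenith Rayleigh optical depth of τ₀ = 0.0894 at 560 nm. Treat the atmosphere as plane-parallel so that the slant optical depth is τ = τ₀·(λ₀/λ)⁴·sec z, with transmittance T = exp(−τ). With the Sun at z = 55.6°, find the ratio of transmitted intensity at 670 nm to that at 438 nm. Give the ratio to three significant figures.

Airmass: sec 55.6° = 1.7700.
τ(670 nm) = 0.0894 × (560/670)⁴ × 1.7700 = 0.0894 × 0.4880 × 1.7700 = 0.0772.
τ(438 nm) = 0.0894 × (560/438)⁴ × 1.7700 = 0.0894 × 2.6721 × 1.7700 = 0.4228.
T(670)/T(438) = exp(τ_B − τ_A) = exp(0.3456) = 1.4128.

1.41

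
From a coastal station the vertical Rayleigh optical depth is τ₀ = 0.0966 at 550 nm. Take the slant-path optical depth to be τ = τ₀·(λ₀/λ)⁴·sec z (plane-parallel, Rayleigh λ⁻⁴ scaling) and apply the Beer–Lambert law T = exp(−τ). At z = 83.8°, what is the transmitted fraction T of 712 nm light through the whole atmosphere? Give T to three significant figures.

sec 83.8° = 9.2593.
τ = 0.0966 × (550/712)⁴ × 9.2593 = 0.0966 × 0.3561 × 9.2593 = 0.3185.
T = exp(−0.3185) = 0.7273.

0.727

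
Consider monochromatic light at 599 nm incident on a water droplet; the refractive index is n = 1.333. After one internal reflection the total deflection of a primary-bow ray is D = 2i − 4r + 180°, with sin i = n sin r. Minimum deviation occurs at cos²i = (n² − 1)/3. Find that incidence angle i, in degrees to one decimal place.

cos²i = (1.333² − 1)/3 = (1.77689 − 1)/3 = 0.25896.
cos i = 0.50888, so i = 59.410°.

59.4°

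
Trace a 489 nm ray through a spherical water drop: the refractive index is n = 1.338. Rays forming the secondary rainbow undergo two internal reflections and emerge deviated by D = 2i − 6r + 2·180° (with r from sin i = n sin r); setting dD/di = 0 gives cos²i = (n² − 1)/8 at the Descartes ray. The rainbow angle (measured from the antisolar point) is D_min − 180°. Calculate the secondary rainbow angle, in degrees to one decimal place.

52.2°

cos²i = (1.79024 − 1)/8 = 0.09878; i = arccos(0.31429) = 71.682°.
sin r = sin 71.682°/1.338 = 0.70951; r = 45.195°.
D_min = 2·71.682° − 6·45.195° + 360° = 232.193°.
Rainbow angle = D_min − 180° = 52.193°.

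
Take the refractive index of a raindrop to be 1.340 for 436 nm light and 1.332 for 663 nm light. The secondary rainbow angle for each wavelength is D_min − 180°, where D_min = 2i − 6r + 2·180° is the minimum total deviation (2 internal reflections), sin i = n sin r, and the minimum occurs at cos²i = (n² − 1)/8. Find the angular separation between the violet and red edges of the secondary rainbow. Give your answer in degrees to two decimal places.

At 436 nm (n = 1.340): cos²i = 0.09945 → i = 71.618°, r = 45.088°, D_min = 232.709°, rainbow angle = 52.709°.
At 663 nm (n = 1.332): cos²i = 0.09678 → i = 71.875°, r = 45.520°, D_min = 230.628°, rainbow angle = 50.628°.
Angular width = |52.709° − 50.628°| = 2.080°.

2.08°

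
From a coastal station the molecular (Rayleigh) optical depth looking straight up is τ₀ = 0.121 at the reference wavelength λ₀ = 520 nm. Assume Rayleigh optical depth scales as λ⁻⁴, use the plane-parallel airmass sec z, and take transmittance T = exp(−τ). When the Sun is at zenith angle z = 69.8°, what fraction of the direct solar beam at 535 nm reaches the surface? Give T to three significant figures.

0.731

sec 69.8° = 2.8960.
τ = 0.121 × (520/535)⁴ × 2.8960 = 0.121 × 0.8925 × 2.8960 = 0.3127.
T = exp(−0.3127) = 0.7314.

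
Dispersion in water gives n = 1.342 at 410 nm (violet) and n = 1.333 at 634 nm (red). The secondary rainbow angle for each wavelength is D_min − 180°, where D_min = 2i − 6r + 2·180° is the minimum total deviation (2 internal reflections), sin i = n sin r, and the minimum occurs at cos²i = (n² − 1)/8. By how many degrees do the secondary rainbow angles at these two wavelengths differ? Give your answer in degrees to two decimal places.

2.33°

At 410 nm (n = 1.342): cos²i = 0.10012 → i = 71.554°, r = 44.981°, D_min = 233.222°, rainbow angle = 53.222°.
At 634 nm (n = 1.333): cos²i = 0.09711 → i = 71.843°, r = 45.466°, D_min = 230.891°, rainbow angle = 50.891°.
Angular width = |53.222° − 50.891°| = 2.331°.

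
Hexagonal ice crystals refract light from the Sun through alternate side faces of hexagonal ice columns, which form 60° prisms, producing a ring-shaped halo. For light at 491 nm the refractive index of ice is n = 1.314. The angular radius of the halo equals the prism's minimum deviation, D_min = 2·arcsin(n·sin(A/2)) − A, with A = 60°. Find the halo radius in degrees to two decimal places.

n·sin(A/2) = 1.314 × sin 30° = 1.314 × 0.5000 = 0.6570.
D_min = 2·arcsin(0.6570) − 60° = 2 × 41.071° − 60° = 22.143°.

22.14°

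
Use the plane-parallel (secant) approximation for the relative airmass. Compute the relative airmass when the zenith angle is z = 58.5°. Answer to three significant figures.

1.91

X = sec z = 1/cos 58.5° = 1/0.5225 = 1.9139.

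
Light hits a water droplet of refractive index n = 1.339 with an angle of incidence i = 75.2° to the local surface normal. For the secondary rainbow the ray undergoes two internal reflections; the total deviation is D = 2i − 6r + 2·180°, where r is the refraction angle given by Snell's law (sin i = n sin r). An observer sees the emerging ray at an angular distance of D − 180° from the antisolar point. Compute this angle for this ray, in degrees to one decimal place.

53.1°

sin r = sin 75.2° / 1.339 = 0.9668/1.339 = 0.7220; r = 46.22°.
D = 2·75.2° − 6·46.22° + 2·180° = 150.40° − 277.34° + 360° = 233.06°.
Angle from antisolar point = D − 180° = 53.06°.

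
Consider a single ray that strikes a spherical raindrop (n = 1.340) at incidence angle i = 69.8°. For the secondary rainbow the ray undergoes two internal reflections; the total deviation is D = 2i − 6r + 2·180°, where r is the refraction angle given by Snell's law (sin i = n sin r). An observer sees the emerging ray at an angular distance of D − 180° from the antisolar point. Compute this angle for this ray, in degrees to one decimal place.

sin r = sin 69.8° / 1.340 = 0.9385/1.340 = 0.7004; r = 44.46°.
D = 2·69.8° − 6·44.46° + 2·180° = 139.60° − 266.74° + 360° = 232.86°.
Angle from antisolar point = D − 180° = 52.86°.

52.9°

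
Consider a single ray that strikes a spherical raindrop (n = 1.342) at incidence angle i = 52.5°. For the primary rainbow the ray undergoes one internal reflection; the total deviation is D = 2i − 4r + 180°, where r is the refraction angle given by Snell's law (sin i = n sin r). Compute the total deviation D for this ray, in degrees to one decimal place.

sin r = sin 52.5° / 1.342 = 0.7934/1.342 = 0.5912; r = 36.24°.
D = 2·52.5° − 4·36.24° + 180° = 105.00° − 144.96° + 180° = 140.04°.

140.0°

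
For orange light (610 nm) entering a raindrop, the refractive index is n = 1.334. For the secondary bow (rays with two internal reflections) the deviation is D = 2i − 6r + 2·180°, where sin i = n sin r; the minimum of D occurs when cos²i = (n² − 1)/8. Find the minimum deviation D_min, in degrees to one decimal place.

cos²i = (1.77956 − 1)/8 = 0.09744; i = arccos(0.31216) = 71.810°.
sin r = sin 71.810°/1.334 = 0.71217; r = 45.411°.
D_min = 2·71.810° − 6·45.411° + 360° = 231.153°.

231.2°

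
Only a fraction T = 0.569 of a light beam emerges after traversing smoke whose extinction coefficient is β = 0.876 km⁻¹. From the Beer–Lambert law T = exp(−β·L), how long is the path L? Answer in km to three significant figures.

Beer–Lambert: T = exp(−βL) ⇒ L = −ln(T)/β = −ln(0.569)/0.876 = 0.5639/0.876 = 0.6437 km.

0.644 km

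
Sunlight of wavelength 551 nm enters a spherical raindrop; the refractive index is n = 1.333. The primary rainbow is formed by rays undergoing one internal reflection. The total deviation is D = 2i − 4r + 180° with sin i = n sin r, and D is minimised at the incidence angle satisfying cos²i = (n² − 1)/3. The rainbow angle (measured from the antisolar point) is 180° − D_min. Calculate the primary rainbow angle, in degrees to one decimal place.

42.1°

cos²i = (1.77689 − 1)/3 = 0.25896; i = arccos(0.50888) = 59.410°.
sin r = sin 59.410°/1.333 = 0.64579; r = 40.225°.
D_min = 2·59.410° − 4·40.225° + 180° = 137.922°.
Rainbow angle = 180° − D_min = 42.078°.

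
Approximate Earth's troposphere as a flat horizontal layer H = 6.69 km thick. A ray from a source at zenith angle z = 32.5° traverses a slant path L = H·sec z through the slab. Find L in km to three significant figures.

sec z = 1/cos 32.5° = 1.1857.
L = 6.69 × 1.1857 = 7.932 km.

7.93 km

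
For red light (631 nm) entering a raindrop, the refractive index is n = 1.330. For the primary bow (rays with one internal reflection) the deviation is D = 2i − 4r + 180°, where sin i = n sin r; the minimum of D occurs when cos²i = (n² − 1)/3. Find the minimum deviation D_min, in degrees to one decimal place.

137.5°

cos²i = (1.76890 − 1)/3 = 0.25630; i = arccos(0.50626) = 59.585°.
sin r = sin 59.585°/1.330 = 0.64841; r = 40.422°.
D_min = 2·59.585° − 4·40.422° + 180° = 137.484°.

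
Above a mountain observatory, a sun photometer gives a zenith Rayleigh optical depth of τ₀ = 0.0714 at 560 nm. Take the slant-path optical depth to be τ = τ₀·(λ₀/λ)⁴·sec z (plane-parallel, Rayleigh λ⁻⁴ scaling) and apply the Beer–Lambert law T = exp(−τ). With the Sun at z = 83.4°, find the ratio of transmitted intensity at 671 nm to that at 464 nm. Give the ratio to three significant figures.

2.76

Airmass: sec 83.4° = 8.7004.
τ(671 nm) = 0.0714 × (560/671)⁴ × 8.7004 = 0.0714 × 0.4851 × 8.7004 = 0.3014.
τ(464 nm) = 0.0714 × (560/464)⁴ × 8.7004 = 0.0714 × 2.1217 × 8.7004 = 1.3180.
T(671)/T(464) = exp(τ_B − τ_A) = exp(1.0166) = 2.7639.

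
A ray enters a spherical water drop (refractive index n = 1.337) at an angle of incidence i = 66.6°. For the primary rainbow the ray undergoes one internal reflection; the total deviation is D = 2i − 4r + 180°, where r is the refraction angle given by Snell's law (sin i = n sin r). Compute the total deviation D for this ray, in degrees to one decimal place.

sin r = sin 66.6° / 1.337 = 0.9178/1.337 = 0.6864; r = 43.35°.
D = 2·66.6° − 4·43.35° + 180° = 133.20° − 173.39° + 180° = 139.81°.

139.8°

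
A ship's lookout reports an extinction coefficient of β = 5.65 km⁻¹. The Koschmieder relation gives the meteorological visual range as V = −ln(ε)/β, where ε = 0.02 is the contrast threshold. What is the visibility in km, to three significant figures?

V = −ln(0.02) / 5.65 = 3.912 / 5.65 = 0.6924 km.

0.692 km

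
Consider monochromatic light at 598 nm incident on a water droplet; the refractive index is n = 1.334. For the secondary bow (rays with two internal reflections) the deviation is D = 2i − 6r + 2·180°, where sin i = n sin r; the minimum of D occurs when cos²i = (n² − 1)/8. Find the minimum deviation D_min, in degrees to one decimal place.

cos²i = (1.77956 − 1)/8 = 0.09744; i = arccos(0.31216) = 71.810°.
sin r = sin 71.810°/1.334 = 0.71217; r = 45.411°.
D_min = 2·71.810° − 6·45.411° + 360° = 231.153°.

231.2°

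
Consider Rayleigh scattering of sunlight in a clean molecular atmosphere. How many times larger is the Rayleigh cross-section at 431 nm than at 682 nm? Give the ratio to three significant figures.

Rayleigh scattering ∝ λ⁻⁴, so the ratio of coefficients is the inverse fourth power of the wavelength ratio.
σ(431)/σ(682) = (682/431)⁴ = (1.5824)⁴ = 6.269.

6.27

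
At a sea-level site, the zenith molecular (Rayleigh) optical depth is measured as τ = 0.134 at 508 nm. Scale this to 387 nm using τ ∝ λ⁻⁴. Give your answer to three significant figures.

0.398

τ(387 nm) = τ(508 nm) × (508/387)⁴ = 0.134 × (1.3127)⁴ = 0.134 × 2.9690 = 0.3978.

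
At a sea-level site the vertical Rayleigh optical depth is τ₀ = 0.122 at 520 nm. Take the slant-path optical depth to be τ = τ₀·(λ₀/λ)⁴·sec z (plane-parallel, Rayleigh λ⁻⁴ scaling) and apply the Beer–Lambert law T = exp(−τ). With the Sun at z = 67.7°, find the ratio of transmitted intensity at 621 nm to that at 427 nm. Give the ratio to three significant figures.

Airmass: sec 67.7° = 2.6354.
τ(621 nm) = 0.122 × (520/621)⁴ × 2.6354 = 0.122 × 0.4916 × 2.6354 = 0.1581.
τ(427 nm) = 0.122 × (520/427)⁴ × 2.6354 = 0.122 × 2.1994 × 2.6354 = 0.7071.
T(621)/T(427) = exp(τ_B − τ_A) = exp(0.5491) = 1.7316.

1.73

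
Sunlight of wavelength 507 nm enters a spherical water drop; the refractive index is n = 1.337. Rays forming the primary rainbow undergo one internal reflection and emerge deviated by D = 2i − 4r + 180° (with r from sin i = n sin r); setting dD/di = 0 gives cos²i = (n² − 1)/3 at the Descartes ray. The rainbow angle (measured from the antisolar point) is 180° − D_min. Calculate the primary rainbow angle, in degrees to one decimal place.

41.5°

cos²i = (1.78757 − 1)/3 = 0.26252; i = arccos(0.51237) = 59.178°.
sin r = sin 59.178°/1.337 = 0.64231; r = 39.964°.
D_min = 2·59.178° − 4·39.964° + 180° = 138.500°.
Rainbow angle = 180° − D_min = 41.500°.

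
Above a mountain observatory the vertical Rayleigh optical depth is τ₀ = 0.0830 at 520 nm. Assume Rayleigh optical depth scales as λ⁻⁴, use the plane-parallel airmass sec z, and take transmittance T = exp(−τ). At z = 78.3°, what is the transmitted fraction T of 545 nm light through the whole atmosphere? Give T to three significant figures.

sec 78.3° = 4.9313.
τ = 0.0830 × (520/545)⁴ × 4.9313 = 0.0830 × 0.8288 × 4.9313 = 0.3392.
T = exp(−0.3392) = 0.7123.

0.712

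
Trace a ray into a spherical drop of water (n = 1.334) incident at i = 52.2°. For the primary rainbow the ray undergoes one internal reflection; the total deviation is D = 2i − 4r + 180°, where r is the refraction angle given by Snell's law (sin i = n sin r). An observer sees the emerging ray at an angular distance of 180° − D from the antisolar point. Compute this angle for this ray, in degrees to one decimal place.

40.9°

sin r = sin 52.2° / 1.334 = 0.7902/1.334 = 0.5923; r = 36.32°.
D = 2·52.2° − 4·36.32° + 180° = 104.40° − 145.29° + 180° = 139.11°.
Angle from antisolar point = 180° − D = 40.89°.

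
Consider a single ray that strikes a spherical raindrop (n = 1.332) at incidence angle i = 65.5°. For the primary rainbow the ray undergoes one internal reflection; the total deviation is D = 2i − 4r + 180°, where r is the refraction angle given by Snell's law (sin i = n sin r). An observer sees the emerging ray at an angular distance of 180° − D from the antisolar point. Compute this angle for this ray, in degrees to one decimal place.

sin r = sin 65.5° / 1.332 = 0.9100/1.332 = 0.6832; r = 43.09°.
D = 2·65.5° − 4·43.09° + 180° = 131.00° − 172.36° + 180° = 138.64°.
Angle from antisolar point = 180° − D = 41.36°.

41.4°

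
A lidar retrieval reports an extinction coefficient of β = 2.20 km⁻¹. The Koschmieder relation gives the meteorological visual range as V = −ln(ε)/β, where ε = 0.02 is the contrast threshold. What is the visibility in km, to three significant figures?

V = −ln(0.02) / 2.20 = 3.912 / 2.20 = 1.7782 km.

1.78 km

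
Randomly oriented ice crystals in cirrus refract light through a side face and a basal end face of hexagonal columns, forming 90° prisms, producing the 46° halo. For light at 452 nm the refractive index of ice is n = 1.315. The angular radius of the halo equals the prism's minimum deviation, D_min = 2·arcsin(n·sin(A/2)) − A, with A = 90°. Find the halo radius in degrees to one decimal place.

n·sin(A/2) = 1.315 × sin 45° = 1.315 × 0.7071 = 0.9298.
D_min = 2·arcsin(0.9298) − 90° = 2 × 68.411° − 90° = 46.821°.

46.8°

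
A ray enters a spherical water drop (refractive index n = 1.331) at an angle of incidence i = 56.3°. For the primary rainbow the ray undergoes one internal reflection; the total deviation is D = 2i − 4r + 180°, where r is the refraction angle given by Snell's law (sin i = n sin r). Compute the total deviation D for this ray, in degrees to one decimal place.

sin r = sin 56.3° / 1.331 = 0.8320/1.331 = 0.6251; r = 38.69°.
D = 2·56.3° − 4·38.69° + 180° = 112.60° − 154.75° + 180° = 137.85°.

137.9°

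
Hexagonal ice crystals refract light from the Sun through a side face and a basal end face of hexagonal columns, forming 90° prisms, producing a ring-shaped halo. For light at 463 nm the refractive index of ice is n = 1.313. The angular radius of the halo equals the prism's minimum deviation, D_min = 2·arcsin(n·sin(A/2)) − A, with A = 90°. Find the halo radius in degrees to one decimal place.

n·sin(A/2) = 1.313 × sin 45° = 1.313 × 0.7071 = 0.9284.
D_min = 2·arcsin(0.9284) − 90° = 2 × 68.192° − 90° = 46.383°.

46.4°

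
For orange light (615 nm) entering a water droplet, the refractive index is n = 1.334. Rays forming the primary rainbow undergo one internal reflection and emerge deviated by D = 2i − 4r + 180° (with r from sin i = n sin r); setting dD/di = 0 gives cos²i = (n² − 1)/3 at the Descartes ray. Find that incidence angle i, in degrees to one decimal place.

59.4°

cos²i = (1.334² − 1)/3 = (1.77956 − 1)/3 = 0.25985.
cos i = 0.50976, so i = 59.352°.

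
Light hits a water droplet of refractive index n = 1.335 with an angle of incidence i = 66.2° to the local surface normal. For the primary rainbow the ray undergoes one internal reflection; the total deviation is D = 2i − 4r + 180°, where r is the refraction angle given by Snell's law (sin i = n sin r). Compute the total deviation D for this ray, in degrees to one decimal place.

139.3°

sin r = sin 66.2° / 1.335 = 0.9150/1.335 = 0.6854; r = 43.26°.
D = 2·66.2° − 4·43.26° + 180° = 132.40° − 173.06° + 180° = 139.34°.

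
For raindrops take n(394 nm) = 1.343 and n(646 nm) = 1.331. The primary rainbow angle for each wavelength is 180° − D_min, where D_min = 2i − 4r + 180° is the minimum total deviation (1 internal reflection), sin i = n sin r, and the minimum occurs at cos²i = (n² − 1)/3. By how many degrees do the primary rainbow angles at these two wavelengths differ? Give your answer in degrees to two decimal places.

1.72°

At 394 nm (n = 1.343): cos²i = 0.26788 → i = 58.830°, r = 39.577°, D_min = 139.354°, rainbow angle = 40.646°.
At 646 nm (n = 1.331): cos²i = 0.25719 → i = 59.527°, r = 40.356°, D_min = 137.630°, rainbow angle = 42.370°.
Angular width = |40.646° − 42.370°| = 1.724°.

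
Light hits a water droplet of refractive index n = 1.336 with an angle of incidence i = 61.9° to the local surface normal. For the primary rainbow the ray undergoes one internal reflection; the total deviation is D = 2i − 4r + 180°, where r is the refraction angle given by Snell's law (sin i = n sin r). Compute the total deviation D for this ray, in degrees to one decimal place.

sin r = sin 61.9° / 1.336 = 0.8821/1.336 = 0.6603; r = 41.32°.
D = 2·61.9° − 4·41.32° + 180° = 123.80° − 165.28° + 180° = 138.52°.

138.5°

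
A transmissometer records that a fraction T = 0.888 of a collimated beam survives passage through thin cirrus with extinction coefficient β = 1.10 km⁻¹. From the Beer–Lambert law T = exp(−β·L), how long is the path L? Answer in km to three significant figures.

0.108 km

Beer–Lambert: T = exp(−βL) ⇒ L = −ln(T)/β = −ln(0.888)/1.10 = 0.1188/1.10 = 0.108 km.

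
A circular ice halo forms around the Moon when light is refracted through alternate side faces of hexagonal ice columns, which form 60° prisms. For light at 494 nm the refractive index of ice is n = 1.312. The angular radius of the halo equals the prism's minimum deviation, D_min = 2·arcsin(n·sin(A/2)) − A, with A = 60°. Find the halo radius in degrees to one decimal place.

n·sin(A/2) = 1.312 × sin 30° = 1.312 × 0.5000 = 0.6560.
D_min = 2·arcsin(0.6560) − 60° = 2 × 40.996° − 60° = 21.991°.

22.0°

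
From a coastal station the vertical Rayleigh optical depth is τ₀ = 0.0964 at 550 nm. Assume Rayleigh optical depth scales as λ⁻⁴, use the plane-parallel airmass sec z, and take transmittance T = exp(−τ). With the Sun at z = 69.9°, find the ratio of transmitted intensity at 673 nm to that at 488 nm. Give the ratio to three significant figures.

Airmass: sec 69.9° = 2.9099.
τ(673 nm) = 0.0964 × (550/673)⁴ × 2.9099 = 0.0964 × 0.4461 × 2.9099 = 0.1251.
τ(488 nm) = 0.0964 × (550/488)⁴ × 2.9099 = 0.0964 × 1.6135 × 2.9099 = 0.4526.
T(673)/T(488) = exp(τ_B − τ_A) = exp(0.3275) = 1.3875.

1.39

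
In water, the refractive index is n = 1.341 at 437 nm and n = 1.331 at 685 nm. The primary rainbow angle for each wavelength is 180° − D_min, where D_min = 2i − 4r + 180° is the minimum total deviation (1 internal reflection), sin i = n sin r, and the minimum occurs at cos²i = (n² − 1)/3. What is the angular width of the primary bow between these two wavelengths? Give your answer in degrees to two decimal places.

1.44°

At 437 nm (n = 1.341): cos²i = 0.26609 → i = 58.946°, r = 39.705°, D_min = 139.071°, rainbow angle = 40.929°.
At 685 nm (n = 1.331): cos²i = 0.25719 → i = 59.527°, r = 40.356°, D_min = 137.630°, rainbow angle = 42.370°.
Angular width = |40.929° − 42.370°| = 1.441°.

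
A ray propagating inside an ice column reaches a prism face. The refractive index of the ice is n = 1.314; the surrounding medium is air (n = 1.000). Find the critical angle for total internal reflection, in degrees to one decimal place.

sin θ_c = n_air / n = 1.000 / 1.314 = 0.7610.
θ_c = arcsin(0.7610) = 49.56°.

49.6°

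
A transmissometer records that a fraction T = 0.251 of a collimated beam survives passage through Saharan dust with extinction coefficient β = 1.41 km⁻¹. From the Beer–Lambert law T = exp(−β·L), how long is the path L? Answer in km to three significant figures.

Beer–Lambert: T = exp(−βL) ⇒ L = −ln(T)/β = −ln(0.251)/1.41 = 1.3823/1.41 = 0.9804 km.

0.980 km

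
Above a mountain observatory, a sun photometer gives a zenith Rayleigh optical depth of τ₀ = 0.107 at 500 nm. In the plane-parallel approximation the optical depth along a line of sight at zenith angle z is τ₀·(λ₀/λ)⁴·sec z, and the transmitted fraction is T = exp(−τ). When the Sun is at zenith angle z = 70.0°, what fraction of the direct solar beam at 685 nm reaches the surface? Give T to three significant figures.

sec 70.0° = 2.9238.
τ = 0.107 × (500/685)⁴ × 2.9238 = 0.107 × 0.2839 × 2.9238 = 0.0888.
T = exp(−0.0888) = 0.9150.

0.915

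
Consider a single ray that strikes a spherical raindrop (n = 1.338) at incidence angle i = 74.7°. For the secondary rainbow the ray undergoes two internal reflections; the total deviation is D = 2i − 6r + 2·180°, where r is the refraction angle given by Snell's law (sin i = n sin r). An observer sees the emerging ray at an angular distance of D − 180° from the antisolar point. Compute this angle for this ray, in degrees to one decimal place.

sin r = sin 74.7° / 1.338 = 0.9646/1.338 = 0.7209; r = 46.13°.
D = 2·74.7° − 6·46.13° + 2·180° = 149.40° − 276.77° + 360° = 232.63°.
Angle from antisolar point = D − 180° = 52.63°.

52.6°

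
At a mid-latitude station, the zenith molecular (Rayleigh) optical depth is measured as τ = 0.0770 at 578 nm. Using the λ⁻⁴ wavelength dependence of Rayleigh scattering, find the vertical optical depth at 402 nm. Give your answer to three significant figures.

τ(402 nm) = τ(578 nm) × (578/402)⁴ = 0.0770 × (1.4378)⁴ = 0.0770 × 4.2737 = 0.3291.

0.329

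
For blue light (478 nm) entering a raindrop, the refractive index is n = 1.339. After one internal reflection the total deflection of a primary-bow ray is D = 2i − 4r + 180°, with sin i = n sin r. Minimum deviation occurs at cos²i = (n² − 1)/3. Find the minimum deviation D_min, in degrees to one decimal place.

138.8°

cos²i = (1.79292 − 1)/3 = 0.26431; i = arccos(0.51411) = 59.062°.
sin r = sin 59.062°/1.339 = 0.64057; r = 39.834°.
D_min = 2·59.062° − 4·39.834° + 180° = 138.786°.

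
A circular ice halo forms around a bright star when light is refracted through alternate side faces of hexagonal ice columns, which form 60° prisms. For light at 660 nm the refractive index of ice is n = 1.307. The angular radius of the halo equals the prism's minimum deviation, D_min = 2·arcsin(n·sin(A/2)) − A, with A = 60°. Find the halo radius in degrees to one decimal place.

21.6°

n·sin(A/2) = 1.307 × sin 30° = 1.307 × 0.5000 = 0.6535.
D_min = 2·arcsin(0.6535) − 60° = 2 × 40.806° − 60° = 21.612°.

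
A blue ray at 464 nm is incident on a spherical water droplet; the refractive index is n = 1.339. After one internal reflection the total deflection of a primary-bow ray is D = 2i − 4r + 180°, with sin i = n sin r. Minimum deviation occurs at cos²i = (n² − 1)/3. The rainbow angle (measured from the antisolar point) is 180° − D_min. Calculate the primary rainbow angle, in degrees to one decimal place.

cos²i = (1.79292 − 1)/3 = 0.26431; i = arccos(0.51411) = 59.062°.
sin r = sin 59.062°/1.339 = 0.64057; r = 39.834°.
D_min = 2·59.062° − 4·39.834° + 180° = 138.786°.
Rainbow angle = 180° − D_min = 41.214°.

41.2°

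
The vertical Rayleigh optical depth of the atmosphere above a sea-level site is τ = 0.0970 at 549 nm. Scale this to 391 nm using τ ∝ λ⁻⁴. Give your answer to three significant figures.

0.377

τ(391 nm) = τ(549 nm) × (549/391)⁴ = 0.0970 × (1.4041)⁴ = 0.0970 × 3.8867 = 0.3770.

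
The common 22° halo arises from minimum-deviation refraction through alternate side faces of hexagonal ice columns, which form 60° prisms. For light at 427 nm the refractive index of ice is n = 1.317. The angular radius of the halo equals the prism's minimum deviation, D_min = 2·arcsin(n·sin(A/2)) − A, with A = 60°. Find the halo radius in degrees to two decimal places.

22.37°

n·sin(A/2) = 1.317 × sin 30° = 1.317 × 0.5000 = 0.6585.
D_min = 2·arcsin(0.6585) − 60° = 2 × 41.186° − 60° = 22.371°.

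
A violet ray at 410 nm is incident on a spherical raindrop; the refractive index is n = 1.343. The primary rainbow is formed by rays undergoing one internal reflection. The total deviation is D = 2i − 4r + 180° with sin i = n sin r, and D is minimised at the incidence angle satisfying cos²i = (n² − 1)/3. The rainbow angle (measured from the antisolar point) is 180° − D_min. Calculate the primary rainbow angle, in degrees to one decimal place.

40.6°

cos²i = (1.80365 − 1)/3 = 0.26788; i = arccos(0.51757) = 58.830°.
sin r = sin 58.830°/1.343 = 0.63711; r = 39.577°.
D_min = 2·58.830° − 4·39.577° + 180° = 139.354°.
Rainbow angle = 180° − D_min = 40.646°.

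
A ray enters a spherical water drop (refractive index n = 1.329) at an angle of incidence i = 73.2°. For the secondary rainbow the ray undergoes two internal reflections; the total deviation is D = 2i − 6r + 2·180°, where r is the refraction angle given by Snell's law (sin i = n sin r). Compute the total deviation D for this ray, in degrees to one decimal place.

229.9°

sin r = sin 73.2° / 1.329 = 0.9573/1.329 = 0.7203; r = 46.08°.
D = 2·73.2° − 6·46.08° + 2·180° = 146.40° − 276.49° + 360° = 229.91°.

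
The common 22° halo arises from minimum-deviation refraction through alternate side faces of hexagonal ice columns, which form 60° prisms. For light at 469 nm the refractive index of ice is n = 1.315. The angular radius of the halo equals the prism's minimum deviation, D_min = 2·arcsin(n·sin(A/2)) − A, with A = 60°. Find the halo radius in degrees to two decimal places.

n·sin(A/2) = 1.315 × sin 30° = 1.315 × 0.5000 = 0.6575.
D_min = 2·arcsin(0.6575) − 60° = 2 × 41.109° − 60° = 22.219°.

22.22°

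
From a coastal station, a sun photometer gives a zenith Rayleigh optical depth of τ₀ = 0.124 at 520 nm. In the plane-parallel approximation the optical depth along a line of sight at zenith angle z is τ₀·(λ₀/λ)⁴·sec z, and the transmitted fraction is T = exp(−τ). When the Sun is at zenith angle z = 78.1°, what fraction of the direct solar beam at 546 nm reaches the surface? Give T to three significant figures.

0.610

sec 78.1° = 4.8496.
τ = 0.124 × (520/546)⁴ × 4.8496 = 0.124 × 0.8227 × 4.8496 = 0.4947.
T = exp(−0.4947) = 0.6097.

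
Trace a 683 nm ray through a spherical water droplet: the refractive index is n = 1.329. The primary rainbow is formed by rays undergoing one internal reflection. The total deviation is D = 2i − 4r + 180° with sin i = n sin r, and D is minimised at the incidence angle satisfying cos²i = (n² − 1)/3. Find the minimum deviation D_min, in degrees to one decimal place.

137.3°

cos²i = (1.76624 − 1)/3 = 0.25541; i = arccos(0.50538) = 59.643°.
sin r = sin 59.643°/1.329 = 0.64928; r = 40.487°.
D_min = 2·59.643° − 4·40.487° + 180° = 137.337°.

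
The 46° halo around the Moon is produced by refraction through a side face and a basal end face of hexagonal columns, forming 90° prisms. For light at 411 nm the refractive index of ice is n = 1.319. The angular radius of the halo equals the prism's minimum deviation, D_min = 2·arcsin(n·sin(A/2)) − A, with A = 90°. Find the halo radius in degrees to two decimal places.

47.71°

n·sin(A/2) = 1.319 × sin 45° = 1.319 × 0.7071 = 0.9327.
D_min = 2·arcsin(0.9327) − 90° = 2 × 68.856° − 90° = 47.711°.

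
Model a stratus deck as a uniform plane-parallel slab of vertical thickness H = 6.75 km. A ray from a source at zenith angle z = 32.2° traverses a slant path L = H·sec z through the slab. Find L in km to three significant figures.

7.98 km

sec z = 1/cos 32.2° = 1.1818.
L = 6.75 × 1.1818 = 7.977 km.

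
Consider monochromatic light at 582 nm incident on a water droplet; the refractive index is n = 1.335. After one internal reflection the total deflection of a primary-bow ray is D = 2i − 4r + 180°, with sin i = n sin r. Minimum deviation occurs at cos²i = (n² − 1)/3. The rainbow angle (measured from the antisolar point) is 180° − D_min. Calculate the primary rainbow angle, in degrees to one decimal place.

41.8°

cos²i = (1.78222 − 1)/3 = 0.26074; i = arccos(0.51063) = 59.294°.
sin r = sin 59.294°/1.335 = 0.64405; r = 40.094°.
D_min = 2·59.294° − 4·40.094° + 180° = 138.212°.
Rainbow angle = 180° − D_min = 41.788°.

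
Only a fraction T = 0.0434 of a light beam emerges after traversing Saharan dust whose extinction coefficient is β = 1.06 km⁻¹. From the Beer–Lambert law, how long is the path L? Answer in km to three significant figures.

Beer–Lambert: T = exp(−βL) ⇒ L = −ln(T)/β = −ln(0.0434)/1.06 = 3.1373/1.06 = 2.96 km.

2.96 km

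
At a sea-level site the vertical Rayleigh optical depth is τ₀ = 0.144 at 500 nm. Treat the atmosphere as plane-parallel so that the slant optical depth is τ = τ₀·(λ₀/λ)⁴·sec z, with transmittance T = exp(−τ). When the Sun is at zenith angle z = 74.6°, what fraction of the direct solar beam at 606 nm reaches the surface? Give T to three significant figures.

0.778

sec 74.6° = 3.7657.
τ = 0.144 × (500/606)⁴ × 3.7657 = 0.144 × 0.4634 × 3.7657 = 0.2513.
T = exp(−0.2513) = 0.7778.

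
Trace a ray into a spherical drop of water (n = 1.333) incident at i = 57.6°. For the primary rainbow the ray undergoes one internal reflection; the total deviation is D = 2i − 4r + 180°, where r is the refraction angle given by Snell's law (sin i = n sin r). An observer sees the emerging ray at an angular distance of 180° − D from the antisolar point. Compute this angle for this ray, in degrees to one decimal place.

sin r = sin 57.6° / 1.333 = 0.8443/1.333 = 0.6334; r = 39.30°.
D = 2·57.6° − 4·39.30° + 180° = 115.20° − 157.21° + 180° = 137.99°.
Angle from antisolar point = 180° − D = 42.01°.

42.0°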